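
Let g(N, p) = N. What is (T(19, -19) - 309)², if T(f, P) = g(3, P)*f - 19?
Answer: 73441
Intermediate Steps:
T(f, P) = -19 + 3*f (T(f, P) = 3*f - 19 = -19 + 3*f)
(T(19, -19) - 309)² = ((-19 + 3*19) - 309)² = ((-19 + 57) - 309)² = (38 - 309)² = (-271)² = 73441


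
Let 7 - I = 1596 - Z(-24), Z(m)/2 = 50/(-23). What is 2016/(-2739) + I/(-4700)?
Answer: -39184489/98695300 ≈ -0.39703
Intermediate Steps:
Z(m) = -100/23 (Z(m) = 2*(50/(-23)) = 2*(50*(-1/23)) = 2*(-50/23) = -100/23)
I = -36647/23 (I = 7 - (1596 - 1*(-100/23)) = 7 - (1596 + 100/23) = 7 - 1*36808/23 = 7 - 36808/23 = -36647/23 ≈ -1593.3)
2016/(-2739) + I/(-4700) = 2016/(-2739) - 36647/23/(-4700) = 2016*(-1/2739) - 36647/23*(-1/4700) = -672/913 + 36647/108100 = -39184489/98695300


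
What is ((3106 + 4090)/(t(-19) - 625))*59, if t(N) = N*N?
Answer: -106141/66 ≈ -1608.2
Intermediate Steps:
t(N) = N²
((3106 + 4090)/(t(-19) - 625))*59 = ((3106 + 4090)/((-19)² - 625))*59 = (7196/(361 - 625))*59 = (7196/(-264))*59 = (7196*(-1/264))*59 = -1799/66*59 = -106141/66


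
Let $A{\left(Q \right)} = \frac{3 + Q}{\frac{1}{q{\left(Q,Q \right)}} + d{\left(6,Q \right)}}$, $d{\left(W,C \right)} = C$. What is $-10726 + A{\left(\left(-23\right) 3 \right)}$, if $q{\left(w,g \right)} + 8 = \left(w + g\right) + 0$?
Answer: $- \frac{108054814}{10075} \approx -10725.0$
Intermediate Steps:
$q{\left(w,g \right)} = -8 + g + w$ ($q{\left(w,g \right)} = -8 + \left(\left(w + g\right) + 0\right) = -8 + \left(\left(g + w\right) + 0\right) = -8 + \left(g + w\right) = -8 + g + w$)
$A{\left(Q \right)} = \frac{3 + Q}{Q + \frac{1}{-8 + 2 Q}}$ ($A{\left(Q \right)} = \frac{3 + Q}{\frac{1}{-8 + Q + Q} + Q} = \frac{3 + Q}{\frac{1}{-8 + 2 Q} + Q} = \frac{3 + Q}{Q + \frac{1}{-8 + 2 Q}}$)
$-10726 + A{\left(\left(-23\right) 3 \right)} = -10726 + \frac{2 \left(-4 - 69\right) \left(3 - 69\right)}{1 + 2 \left(\left(-23\right) 3\right) \left(-4 - 69\right)} = -10726 + \frac{2 \left(-4 - 69\right) \left(3 - 69\right)}{1 + 2 \left(-69\right) \left(-4 - 69\right)} = -10726 + 2 \frac{1}{1 + 2 \left(-69\right) \left(-73\right)} \left(-73\right) \left(-66\right) = -10726 + 2 \frac{1}{1 + 10074} \left(-73\right) \left(-66\right) = -10726 + 2 \cdot \frac{1}{10075} \left(-73\right) \left(-66\right) = -10726 + \frac{9636}{10075} = - \frac{108054814}{10075}$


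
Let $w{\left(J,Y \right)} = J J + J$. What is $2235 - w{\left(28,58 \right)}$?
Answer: $1423$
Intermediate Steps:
$w{\left(J,Y \right)} = J + J^{2}$ ($w{\left(J,Y \right)} = J^{2} + J = J + J^{2}$)
$2235 - w{\left(28,58 \right)} = 2235 - 28 \left(1 + 28\right) = 2235 - 28 \cdot 29 = 2235 - 812 = 1423$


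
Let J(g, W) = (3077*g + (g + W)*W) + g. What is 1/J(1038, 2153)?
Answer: 1/10065187 ≈ 9.9352e-8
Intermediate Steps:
J(g, W) = 3078*g + W*(W + g) (J(g, W) = (3077*g + (W + g)*W) + g = (3077*g + W*(W + g)) + g = 3078*g + W*(W + g))
1/J(1038, 2153) = 1/(2153² + 3078*1038 + 2153*1038) = 1/(4635409 + 3194964 + 2234814) = 1/10065187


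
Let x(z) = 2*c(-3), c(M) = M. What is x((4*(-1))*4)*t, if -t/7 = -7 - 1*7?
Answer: -588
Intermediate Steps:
t = 98 (t = -7*(-7 - 1*7) = -7*(-7 - 7) = -7*(-14) = 98)
x(z) = -6 (x(z) = 2*(-3) = -6)
x((4*(-1))*4)*t = -6*98 = -588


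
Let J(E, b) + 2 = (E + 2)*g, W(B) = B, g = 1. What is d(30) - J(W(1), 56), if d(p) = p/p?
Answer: 0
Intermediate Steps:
J(E, b) = E (J(E, b) = -2 + (E + 2)*1 = -2 + (2 + E)*1 = -2 + (2 + E) = E)
d(p) = 1
d(30) - J(W(1), 56) = 1 - 1*1 = 1 - 1 = 0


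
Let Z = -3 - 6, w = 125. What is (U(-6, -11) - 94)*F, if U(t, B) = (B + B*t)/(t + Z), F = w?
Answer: -36625/3 ≈ -12208.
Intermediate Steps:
F = 125
Z = -9
U(t, B) = (B + B*t)/(-9 + t) (U(t, B) = (B + B*t)/(t - 9) = (B + B*t)/(-9 + t))
(U(-6, -11) - 94)*F = (-11*(1 - 6)/(-9 - 6) - 94)*125 = (-11*(-5)/(-15) - 94)*125 = (-11*(-1/15)*(-5) - 94)*125 = (-11/3 - 94)*125 = -293/3*125 = -36625/3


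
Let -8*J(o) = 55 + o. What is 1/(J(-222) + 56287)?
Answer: 8/450463 ≈ 1.7760e-5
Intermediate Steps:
J(o) = -55/8 - o/8 (J(o) = -(55 + o)/8 = -55/8 - o/8)
1/(J(-222) + 56287) = 1/((-55/8 - ⅛*(-222)) + 56287) = 1/((-55/8 + 111/4) + 56287) = 1/(167/8 + 56287) = 1/(450463/8) = 8/450463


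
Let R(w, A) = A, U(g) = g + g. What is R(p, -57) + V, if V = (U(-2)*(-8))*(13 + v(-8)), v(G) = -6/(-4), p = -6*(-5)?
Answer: 407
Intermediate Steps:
p = 30
U(g) = 2*g
v(G) = 3/2 (v(G) = -6*(-¼) = 3/2)
V = 464 (V = ((2*(-2))*(-8))*(13 + 3/2) = -4*(-8)*(29/2) = 32*(29/2) = 464)
R(p, -57) + V = -57 + 464 = 407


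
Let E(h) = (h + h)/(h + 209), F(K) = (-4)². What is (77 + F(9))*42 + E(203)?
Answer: 804839/206 ≈ 3907.0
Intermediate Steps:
F(K) = 16
E(h) = 2*h/(209 + h) (E(h) = (2*h)/(209 + h) = 2*h/(209 + h))
(77 + F(9))*42 + E(203) = (77 + 16)*42 + 2*203/(209 + 203) = 93*42 + 2*203/412 = 3906 + 2*203*(1/412) = 3906 + 203/206 = 804839/206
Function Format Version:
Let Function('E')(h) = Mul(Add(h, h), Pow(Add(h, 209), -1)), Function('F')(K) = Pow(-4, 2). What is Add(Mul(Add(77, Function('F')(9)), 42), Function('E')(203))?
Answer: Rational(804839, 206) ≈ 3907.0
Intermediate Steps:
Function('F')(K) = 16
Function('E')(h) = Mul(2, h, Pow(Add(209, h), -1)) (Function('E')(h) = Mul(Mul(2, h), Pow(Add(209, h), -1)) = Mul(2, h, Pow(Add(209, h), -1)))
Add(Mul(Add(77, Function('F')(9)), 42), Function('E')(203)) = Add(Mul(Add(77, 16), 42), Mul(2, 203, Pow(Add(209, 203), -1))) = Add(Mul(93, 42), Mul(2, 203, Pow(412, -1))) = Add(3906, Mul(2, 203, Rational(1, 412))) = Add(3906, Rational(203, 206)) = Rational(804839, 206)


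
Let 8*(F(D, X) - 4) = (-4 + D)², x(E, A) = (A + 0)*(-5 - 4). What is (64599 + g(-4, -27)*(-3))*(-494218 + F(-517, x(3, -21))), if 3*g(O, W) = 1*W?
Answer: -118985222823/4 ≈ -2.9746e+10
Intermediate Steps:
g(O, W) = W/3 (g(O, W) = (1*W)/3 = W/3)
x(E, A) = -9*A (x(E, A) = A*(-9) = -9*A)
F(D, X) = 4 + (-4 + D)²/8
(64599 + g(-4, -27)*(-3))*(-494218 + F(-517, x(3, -21))) = (64599 + ((⅓)*(-27))*(-3))*(-494218 + (4 + (-4 - 517)²/8)) = (64599 - 9*(-3))*(-494218 + (4 + (⅛)*(-521)²)) = (64599 + 27)*(-494218 + (4 + (⅛)*271441)) = 64626*(-494218 + (4 + 271441/8)) = 64626*(-494218 + 271473/8) = 64626*(-3682271/8) = -118985222823/4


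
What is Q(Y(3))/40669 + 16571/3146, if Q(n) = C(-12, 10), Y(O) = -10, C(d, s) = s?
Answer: 673957459/127944674 ≈ 5.2676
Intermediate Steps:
Q(n) = 10
Q(Y(3))/40669 + 16571/3146 = 10/40669 + 16571/3146 = 673957459/127944674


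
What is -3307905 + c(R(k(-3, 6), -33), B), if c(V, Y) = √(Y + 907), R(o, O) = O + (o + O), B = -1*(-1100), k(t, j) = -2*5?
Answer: -3307905 + 3*√223 ≈ -3.3079e+6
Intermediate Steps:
k(t, j) = -10
B = 1100
R(o, O) = o + 2*O (R(o, O) = O + (O + o) = o + 2*O)
c(V, Y) = √(907 + Y)
-3307905 + c(R(k(-3, 6), -33), B) = -3307905 + √(907 + 1100) = -3307905 + √2007 = -3307905 + 3*√223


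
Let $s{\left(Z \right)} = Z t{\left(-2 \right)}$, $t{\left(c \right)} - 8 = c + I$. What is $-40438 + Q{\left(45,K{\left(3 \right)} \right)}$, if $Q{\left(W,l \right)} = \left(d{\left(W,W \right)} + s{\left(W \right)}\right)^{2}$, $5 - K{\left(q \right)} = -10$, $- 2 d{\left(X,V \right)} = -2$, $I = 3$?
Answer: $124398$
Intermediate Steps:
$t{\left(c \right)} = 11 + c$ ($t{\left(c \right)} = 8 + \left(c + 3\right) = 8 + \left(3 + c\right) = 11 + c$)
$d{\left(X,V \right)} = 1$ ($d{\left(X,V \right)} = \left(- \frac{1}{2}\right) \left(-2\right) = 1$)
$K{\left(q \right)} = 15$ ($K{\left(q \right)} = 5 - -10 = 5 + 10 = 15$)
$s{\left(Z \right)} = 9 Z$ ($s{\left(Z \right)} = Z \left(11 - 2\right) = Z 9 = 9 Z$)
$Q{\left(W,l \right)} = \left(1 + 9 W\right)^{2}$
$-40438 + Q{\left(45,K{\left(3 \right)} \right)} = -40438 + \left(1 + 9 \cdot 45\right)^{2} = -40438 + \left(1 + 405\right)^{2} = -40438 + 406^{2} = -40438 + 164836 = 124398$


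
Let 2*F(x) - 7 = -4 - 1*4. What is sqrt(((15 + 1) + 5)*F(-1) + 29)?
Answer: sqrt(74)/2 ≈ 4.3012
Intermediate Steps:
F(x) = -1/2 (F(x) = 7/2 + (-4 - 1*4)/2 = 7/2 + (-4 - 4)/2 = 7/2 + (1/2)*(-8) = 7/2 - 4 = -1/2)
sqrt(((15 + 1) + 5)*F(-1) + 29) = sqrt(((15 + 1) + 5)*(-1/2) + 29) = sqrt((16 + 5)*(-1/2) + 29) = sqrt(21*(-1/2) + 29) = sqrt(-21/2 + 29) = sqrt(37/2) = sqrt(74)/2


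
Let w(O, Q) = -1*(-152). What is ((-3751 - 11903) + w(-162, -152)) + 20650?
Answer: 5148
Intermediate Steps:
w(O, Q) = 152
((-3751 - 11903) + w(-162, -152)) + 20650 = ((-3751 - 11903) + 152) + 20650 = (-15654 + 152) + 20650 = -15502 + 20650 = 5148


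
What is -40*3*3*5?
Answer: -1800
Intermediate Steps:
-40*3*3*5 = -360*5 = -40*45 = -1800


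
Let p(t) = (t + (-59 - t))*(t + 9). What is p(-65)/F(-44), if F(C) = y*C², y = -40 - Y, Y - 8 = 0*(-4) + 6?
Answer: -413/13068 ≈ -0.031604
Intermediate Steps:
Y = 14 (Y = 8 + (0*(-4) + 6) = 8 + (0 + 6) = 8 + 6 = 14)
y = -54 (y = -40 - 1*14 = -40 - 14 = -54)
p(t) = -531 - 59*t (p(t) = -59*(9 + t) = -531 - 59*t)
F(C) = -54*C²
p(-65)/F(-44) = (-531 - 59*(-65))/((-54*(-44)²)) = (-531 + 3835)/((-54*1936)) = 3304/(-104544) = 3304*(-1/104544) = -413/13068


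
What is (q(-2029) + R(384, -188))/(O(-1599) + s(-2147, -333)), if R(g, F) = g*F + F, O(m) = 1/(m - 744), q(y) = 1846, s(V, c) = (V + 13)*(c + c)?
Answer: -165261162/3329974691 ≈ -0.049628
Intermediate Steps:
s(V, c) = 2*c*(13 + V) (s(V, c) = (13 + V)*(2*c) = 2*c*(13 + V))
O(m) = 1/(-744 + m)
R(g, F) = F + F*g (R(g, F) = F*g + F = F + F*g)
(q(-2029) + R(384, -188))/(O(-1599) + s(-2147, -333)) = (1846 - 188*(1 + 384))/(1/(-744 - 1599) + 2*(-333)*(13 - 2147)) = (1846 - 188*385)/(1/(-2343) + 2*(-333)*(-2134)) = (1846 - 72380)/(-1/2343 + 1421244) = -70534/3329974691/2343 = -70534*2343/3329974691 = -165261162/3329974691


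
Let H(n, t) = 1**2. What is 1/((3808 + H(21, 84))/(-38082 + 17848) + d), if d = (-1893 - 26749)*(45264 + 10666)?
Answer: -20234/32413796815849 ≈ -6.2424e-10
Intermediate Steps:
H(n, t) = 1
d = -1601947060 (d = -28642*55930 = -1601947060)
1/((3808 + H(21, 84))/(-38082 + 17848) + d) = 1/((3808 + 1)/(-38082 + 17848) - 1601947060) = 1/(3809/(-20234) - 1601947060) = 1/(3809*(-1/20234) - 1601947060) = 1/(-3809/20234 - 1601947060) = 1/(-32413796815849/20234) = -20234/32413796815849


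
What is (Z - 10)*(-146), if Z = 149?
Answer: -20294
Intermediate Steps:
(Z - 10)*(-146) = (149 - 10)*(-146) = 139*(-146) = -20294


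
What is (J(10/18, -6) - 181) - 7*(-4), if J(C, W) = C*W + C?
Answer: -1402/9 ≈ -155.78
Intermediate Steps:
J(C, W) = C + C*W
(J(10/18, -6) - 181) - 7*(-4) = ((10/18)*(1 - 6) - 181) - 7*(-4) = ((10*(1/18))*(-5) - 181) + 28 = ((5/9)*(-5) - 181) + 28 = (-25/9 - 181) + 28 = -1654/9 + 28 = -1402/9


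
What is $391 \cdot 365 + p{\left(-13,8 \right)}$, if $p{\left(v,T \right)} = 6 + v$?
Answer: $142708$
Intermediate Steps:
$391 \cdot 365 + p{\left(-13,8 \right)} = 391 \cdot 365 + \left(6 - 13\right) = 142715 - 7 = 142708$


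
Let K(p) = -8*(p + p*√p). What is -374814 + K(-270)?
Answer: -372654 + 6480*I*√30 ≈ -3.7265e+5 + 35492.0*I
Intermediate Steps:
K(p) = -8*p - 8*p^(3/2) (K(p) = -8*(p + p^(3/2)) = -8*p - 8*p^(3/2))
-374814 + K(-270) = -374814 + (-8*(-270) - (-6480)*I*√30) = -374814 + (2160 - (-6480)*I*√30) = -374814 + (2160 + 6480*I*√30) = -372654 + 6480*I*√30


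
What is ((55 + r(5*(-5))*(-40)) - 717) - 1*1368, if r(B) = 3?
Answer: -2150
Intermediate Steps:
((55 + r(5*(-5))*(-40)) - 717) - 1*1368 = ((55 + 3*(-40)) - 717) - 1*1368 = ((55 - 120) - 717) - 1368 = (-65 - 717) - 1368 = -782 - 1368 = -2150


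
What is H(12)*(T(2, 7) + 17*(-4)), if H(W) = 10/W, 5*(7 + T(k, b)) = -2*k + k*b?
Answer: -365/6 ≈ -60.833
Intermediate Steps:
T(k, b) = -7 - 2*k/5 + b*k/5 (T(k, b) = -7 + (-2*k + k*b)/5 = -7 + (-2*k + b*k)/5 = -7 + (-2*k/5 + b*k/5) = -7 - 2*k/5 + b*k/5)
H(12)*(T(2, 7) + 17*(-4)) = (10/12)*((-7 - ⅖*2 + (⅕)*7*2) + 17*(-4)) = (10*(1/12))*((-7 - ⅘ + 14/5) - 68) = 5*(-5 - 68)/6 = (⅚)*(-73) = -365/6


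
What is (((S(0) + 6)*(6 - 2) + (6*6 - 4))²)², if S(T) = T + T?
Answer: 9834496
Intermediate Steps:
S(T) = 2*T
(((S(0) + 6)*(6 - 2) + (6*6 - 4))²)² = (((2*0 + 6)*(6 - 2) + (6*6 - 4))²)² = (((0 + 6)*4 + (36 - 4))²)² = ((6*4 + 32)²)² = ((24 + 32)²)² = (56²)² = 3136² = 9834496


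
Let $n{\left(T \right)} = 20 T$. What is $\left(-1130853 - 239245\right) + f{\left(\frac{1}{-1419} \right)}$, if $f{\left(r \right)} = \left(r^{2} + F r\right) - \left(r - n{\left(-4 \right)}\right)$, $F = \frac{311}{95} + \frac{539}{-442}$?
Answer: $- \frac{115847764014970303}{84549426390} \approx -1.3702 \cdot 10^{6}$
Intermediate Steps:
$F = \frac{86257}{41990}$ ($F = 311 \cdot \frac{1}{95} + 539 \left(- \frac{1}{442}\right) = \frac{311}{95} - \frac{539}{442} = \frac{86257}{41990} \approx 2.0542$)
$f{\left(r \right)} = -80 + r^{2} + \frac{44267 r}{41990}$ ($f{\left(r \right)} = \left(r^{2} + \frac{86257 r}{41990}\right) - \left(80 + r\right) = -80 + r^{2} + \frac{44267 r}{41990}$)
$\left(-1130853 - 239245\right) + f{\left(\frac{1}{-1419} \right)} = \left(-1130853 - 239245\right) + \left(-80 + \left(\frac{1}{-1419}\right)^{2} + \frac{44267}{41990 \left(-1419\right)}\right) = -1370098 + \left(-80 + \left(- \frac{1}{1419}\right)^{2} + \frac{44267}{41990} \left(- \frac{1}{1419}\right)\right) = -1370098 - \frac{6764016884083}{84549426390} = - \frac{115847764014970303}{84549426390}$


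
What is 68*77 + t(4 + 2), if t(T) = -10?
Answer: 5226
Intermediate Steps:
68*77 + t(4 + 2) = 68*77 - 10 = 5236 - 10 = 5226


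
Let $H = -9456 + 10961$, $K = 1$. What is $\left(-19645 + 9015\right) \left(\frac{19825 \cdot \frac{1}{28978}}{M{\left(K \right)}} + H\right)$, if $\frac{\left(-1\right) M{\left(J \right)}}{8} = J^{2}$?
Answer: $- \frac{1854272192925}{115912} \approx -1.5997 \cdot 10^{7}$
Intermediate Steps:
$M{\left(J \right)} = - 8 J^{2}$
$H = 1505$
$\left(-19645 + 9015\right) \left(\frac{19825 \cdot \frac{1}{28978}}{M{\left(K \right)}} + H\right) = \left(-19645 + 9015\right) \left(\frac{19825 \cdot \frac{1}{28978}}{\left(-8\right) 1^{2}} + 1505\right) = - 10630 \left(\frac{19825 \cdot \frac{1}{28978}}{\left(-8\right) 1} + 1505\right) = - 10630 \left(\frac{19825}{28978 \left(-8\right)} + 1505\right) = - 10630 \left(\frac{19825}{28978} \left(- \frac{1}{8}\right) + 1505\right) = - 10630 \left(- \frac{19825}{231824} + 1505\right) = \left(-10630\right) \frac{348875295}{231824} = - \frac{1854272192925}{115912}$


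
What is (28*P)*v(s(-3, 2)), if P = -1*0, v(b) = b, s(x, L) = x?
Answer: 0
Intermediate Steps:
P = 0
(28*P)*v(s(-3, 2)) = (28*0)*(-3) = 0*(-3) = 0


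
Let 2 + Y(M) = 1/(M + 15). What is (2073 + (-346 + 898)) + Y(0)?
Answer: 39346/15 ≈ 2623.1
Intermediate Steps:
Y(M) = -2 + 1/(15 + M) (Y(M) = -2 + 1/(M + 15) = -2 + 1/(15 + M))
(2073 + (-346 + 898)) + Y(0) = (2073 + (-346 + 898)) + (-29 - 2*0)/(15 + 0) = (2073 + 552) + (-29 + 0)/15 = 2625 + (1/15)*(-29) = 2625 - 29/15 = 39346/15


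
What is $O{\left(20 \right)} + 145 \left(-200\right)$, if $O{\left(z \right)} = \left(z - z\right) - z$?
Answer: $-29020$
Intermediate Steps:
$O{\left(z \right)} = - z$ ($O{\left(z \right)} = 0 - z = - z$)
$O{\left(20 \right)} + 145 \left(-200\right) = \left(-1\right) 20 + 145 \left(-200\right) = -20 - 29000 = -29020$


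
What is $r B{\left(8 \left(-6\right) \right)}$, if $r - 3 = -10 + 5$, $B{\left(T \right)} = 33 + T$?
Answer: $30$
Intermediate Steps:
$r = -2$ ($r = 3 + \left(-10 + 5\right) = 3 - 5 = -2$)
$r B{\left(8 \left(-6\right) \right)} = - 2 \left(33 + 8 \left(-6\right)\right) = - 2 \left(33 - 48\right) = \left(-2\right) \left(-15\right) = 30$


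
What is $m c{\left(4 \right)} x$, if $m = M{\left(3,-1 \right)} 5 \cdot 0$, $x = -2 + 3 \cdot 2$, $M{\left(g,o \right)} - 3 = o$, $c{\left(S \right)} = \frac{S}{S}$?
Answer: $0$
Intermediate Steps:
$c{\left(S \right)} = 1$
$M{\left(g,o \right)} = 3 + o$
$x = 4$ ($x = -2 + 6 = 4$)
$m = 0$ ($m = \left(3 - 1\right) 5 \cdot 0 = 2 \cdot 5 \cdot 0 = 10 \cdot 0 = 0$)
$m c{\left(4 \right)} x = 0 \cdot 1 \cdot 4 = 0 \cdot 4 = 0$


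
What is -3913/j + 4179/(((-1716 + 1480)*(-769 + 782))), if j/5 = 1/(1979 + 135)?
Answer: -25378768471/15340 ≈ -1.6544e+6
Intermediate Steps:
j = 5/2114 (j = 5/(1979 + 135) = 5/2114 ≈ 0.0023652)
-3913/j + 4179/(((-1716 + 1480)*(-769 + 782))) = -3913/5/2114 + 4179/(((-1716 + 1480)*(-769 + 782))) = -3913*2114/5 + 4179/((-236*13)) = -8272082/5 + 4179/(-3068) = -8272082/5 + 4179*(-1/3068) = -8272082/5 - 4179/3068 = -25378768471/15340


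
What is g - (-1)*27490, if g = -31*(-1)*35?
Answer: 28575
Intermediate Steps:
g = 1085 (g = 31*35 = 1085)
g - (-1)*27490 = 1085 - (-1)*27490 = 1085 - 1*(-27490) = 1085 + 27490 = 28575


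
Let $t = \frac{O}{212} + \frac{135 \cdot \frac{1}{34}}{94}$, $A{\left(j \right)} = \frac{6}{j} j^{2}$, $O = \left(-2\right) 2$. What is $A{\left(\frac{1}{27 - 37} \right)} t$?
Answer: $- \frac{11877}{846940} \approx -0.014023$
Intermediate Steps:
$O = -4$
$A{\left(j \right)} = 6 j$
$t = \frac{3959}{169388}$ ($t = - \frac{4}{212} + \frac{135 \cdot \frac{1}{34}}{94} = \left(-4\right) \frac{1}{212} + 135 \cdot \frac{1}{34} \cdot \frac{1}{94} = - \frac{1}{53} + \frac{135}{34} \cdot \frac{1}{94} = - \frac{1}{53} + \frac{135}{3196} = \frac{3959}{169388} \approx 0.023372$)
$A{\left(\frac{1}{27 - 37} \right)} t = \frac{6}{27 - 37} \cdot \frac{3959}{169388} = \frac{6}{-10} \cdot \frac{3959}{169388} = 6 \left(- \frac{1}{10}\right) \frac{3959}{169388} = \left(- \frac{3}{5}\right) \frac{3959}{169388} = - \frac{11877}{846940}$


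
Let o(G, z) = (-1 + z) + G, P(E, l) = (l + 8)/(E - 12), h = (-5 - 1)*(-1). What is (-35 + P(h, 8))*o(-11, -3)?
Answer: 565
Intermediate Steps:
h = 6 (h = -6*(-1) = 6)
P(E, l) = (8 + l)/(-12 + E)
o(G, z) = -1 + G + z
(-35 + P(h, 8))*o(-11, -3) = (-35 + (8 + 8)/(-12 + 6))*(-1 - 11 - 3) = (-35 + 16/(-6))*(-15) = (-35 - ⅙*16)*(-15) = (-35 - 8/3)*(-15) = -113/3*(-15) = 565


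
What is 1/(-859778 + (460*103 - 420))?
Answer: -1/812818 ≈ -1.2303e-6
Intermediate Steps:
1/(-859778 + (460*103 - 420)) = 1/(-859778 + (47380 - 420)) = 1/(-859778 + 46960) = 1/(-812818) = -1/812818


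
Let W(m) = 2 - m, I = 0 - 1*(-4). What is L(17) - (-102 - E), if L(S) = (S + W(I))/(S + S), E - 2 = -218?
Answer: -3861/34 ≈ -113.56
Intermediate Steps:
I = 4 (I = 0 + 4 = 4)
E = -216 (E = 2 - 218 = -216)
L(S) = (-2 + S)/(2*S) (L(S) = (S + (2 - 1*4))/(S + S) = (S + (2 - 4))/((2*S)) = (S - 2)*(1/(2*S)) = (-2 + S)*(1/(2*S)) = (-2 + S)/(2*S))
L(17) - (-102 - E) = (½)*(-2 + 17)/17 - (-102 - 1*(-216)) = (½)*(1/17)*15 - (-102 + 216) = 15/34 - 1*114 = 15/34 - 114 = -3861/34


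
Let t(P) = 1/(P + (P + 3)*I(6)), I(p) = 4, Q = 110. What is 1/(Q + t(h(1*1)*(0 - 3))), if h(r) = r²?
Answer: 3/329 ≈ 0.0091185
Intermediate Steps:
t(P) = 1/(12 + 5*P) (t(P) = 1/(P + (P + 3)*4) = 1/(P + (3 + P)*4) = 1/(P + (12 + 4*P)) = 1/(12 + 5*P))
1/(Q + t(h(1*1)*(0 - 3))) = 1/(110 + 1/(12 + 5*((1*1)²*(0 - 3)))) = 1/(110 + 1/(12 + 5*(1²*(-3)))) = 1/(110 + 1/(12 + 5*(1*(-3)))) = 1/(110 + 1/(12 + 5*(-3))) = 1/(110 + 1/(12 - 15)) = 1/(110 + 1/(-3)) = 1/(110 - ⅓) = 1/(329/3) = 3/329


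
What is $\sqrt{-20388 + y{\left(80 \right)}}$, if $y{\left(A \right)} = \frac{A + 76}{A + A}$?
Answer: $\frac{3 i \sqrt{906090}}{20} \approx 142.78 i$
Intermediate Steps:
$y{\left(A \right)} = \frac{76 + A}{2 A}$
$\sqrt{-20388 + y{\left(80 \right)}} = \sqrt{-20388 + \frac{76 + 80}{2 \cdot 80}} = \sqrt{-20388 + \frac{1}{2} \cdot \frac{1}{80} \cdot 156} = \sqrt{-20388 + \frac{39}{40}} = \sqrt{- \frac{815481}{40}} = \frac{3 i \sqrt{906090}}{20}$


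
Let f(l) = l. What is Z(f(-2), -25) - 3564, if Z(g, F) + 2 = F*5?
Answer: -3691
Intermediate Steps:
Z(g, F) = -2 + 5*F (Z(g, F) = -2 + F*5 = -2 + 5*F)
Z(f(-2), -25) - 3564 = (-2 + 5*(-25)) - 3564 = (-2 - 125) - 3564 = -127 - 3564 = -3691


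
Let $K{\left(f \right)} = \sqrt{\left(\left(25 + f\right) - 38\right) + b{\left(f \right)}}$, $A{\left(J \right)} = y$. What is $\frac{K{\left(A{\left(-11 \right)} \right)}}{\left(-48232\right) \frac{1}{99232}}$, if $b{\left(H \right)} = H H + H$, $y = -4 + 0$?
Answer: $- \frac{12404 i \sqrt{5}}{6029} \approx - 4.6005 i$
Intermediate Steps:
$y = -4$
$A{\left(J \right)} = -4$
$b{\left(H \right)} = H + H^{2}$ ($b{\left(H \right)} = H^{2} + H = H + H^{2}$)
$K{\left(f \right)} = \sqrt{-13 + f + f \left(1 + f\right)}$ ($K{\left(f \right)} = \sqrt{\left(\left(25 + f\right) - 38\right) + f \left(1 + f\right)} = \sqrt{\left(-13 + f\right) + f \left(1 + f\right)} = \sqrt{-13 + f + f \left(1 + f\right)}$)
$\frac{K{\left(A{\left(-11 \right)} \right)}}{\left(-48232\right) \frac{1}{99232}} = \frac{\sqrt{-13 - 4 - 4 \left(1 - 4\right)}}{\left(-48232\right) \frac{1}{99232}} = \frac{\sqrt{-13 - 4 - -12}}{\left(-48232\right) \frac{1}{99232}} = \frac{\sqrt{-13 - 4 + 12}}{- \frac{6029}{12404}} = \sqrt{-5} \left(- \frac{12404}{6029}\right) = i \sqrt{5} \left(- \frac{12404}{6029}\right) = - \frac{12404 i \sqrt{5}}{6029}$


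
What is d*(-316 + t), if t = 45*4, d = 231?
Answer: -31416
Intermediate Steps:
t = 180
d*(-316 + t) = 231*(-316 + 180) = 231*(-136) = -31416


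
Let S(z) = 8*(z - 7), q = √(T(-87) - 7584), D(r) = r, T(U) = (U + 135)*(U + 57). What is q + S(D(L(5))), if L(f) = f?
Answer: -16 + 8*I*√141 ≈ -16.0 + 94.995*I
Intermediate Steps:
T(U) = (57 + U)*(135 + U) (T(U) = (135 + U)*(57 + U) = (57 + U)*(135 + U))
q = 8*I*√141 (q = √((7695 + (-87)² + 192*(-87)) - 7584) = √((7695 + 7569 - 16704) - 7584) = √(-1440 - 7584) = √(-9024) = 8*I*√141 ≈ 94.995*I)
S(z) = -56 + 8*z (S(z) = 8*(-7 + z) = -56 + 8*z)
q + S(D(L(5))) = 8*I*√141 + (-56 + 8*5) = 8*I*√141 + (-56 + 40) = 8*I*√141 - 16 = -16 + 8*I*√141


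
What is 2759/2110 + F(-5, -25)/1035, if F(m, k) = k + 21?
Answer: 113885/87354 ≈ 1.3037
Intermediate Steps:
F(m, k) = 21 + k
2759/2110 + F(-5, -25)/1035 = 2759/2110 + (21 - 25)/1035 = 2759*(1/2110) - 4*1/1035 = 2759/2110 - 4/1035 = 113885/87354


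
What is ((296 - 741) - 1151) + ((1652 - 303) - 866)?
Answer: -1113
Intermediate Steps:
((296 - 741) - 1151) + ((1652 - 303) - 866) = (-445 - 1151) + (1349 - 866) = -1596 + 483 = -1113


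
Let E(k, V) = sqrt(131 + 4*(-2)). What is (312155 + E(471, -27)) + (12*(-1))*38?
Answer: 311699 + sqrt(123) ≈ 3.1171e+5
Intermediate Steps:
E(k, V) = sqrt(123) (E(k, V) = sqrt(131 - 8) = sqrt(123))
(312155 + E(471, -27)) + (12*(-1))*38 = (312155 + sqrt(123)) + (12*(-1))*38 = (312155 + sqrt(123)) - 12*38 = (312155 + sqrt(123)) - 456 = 311699 + sqrt(123)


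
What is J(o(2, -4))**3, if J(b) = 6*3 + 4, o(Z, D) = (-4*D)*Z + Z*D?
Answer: 10648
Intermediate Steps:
o(Z, D) = -3*D*Z (o(Z, D) = -4*D*Z + D*Z = -3*D*Z)
J(b) = 22 (J(b) = 18 + 4 = 22)
J(o(2, -4))**3 = 22**3 = 10648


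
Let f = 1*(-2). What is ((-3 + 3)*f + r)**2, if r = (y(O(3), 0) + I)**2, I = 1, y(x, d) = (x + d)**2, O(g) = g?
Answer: 10000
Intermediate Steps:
f = -2
y(x, d) = (d + x)**2
r = 100 (r = ((0 + 3)**2 + 1)**2 = (3**2 + 1)**2 = (9 + 1)**2 = 10**2 = 100)
((-3 + 3)*f + r)**2 = ((-3 + 3)*(-2) + 100)**2 = (0*(-2) + 100)**2 = (0 + 100)**2 = 100**2 = 10000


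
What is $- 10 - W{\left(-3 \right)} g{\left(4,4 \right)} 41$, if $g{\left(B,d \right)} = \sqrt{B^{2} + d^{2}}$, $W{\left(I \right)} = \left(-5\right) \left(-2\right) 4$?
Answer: $65600 \sqrt{2} \approx 92772.0$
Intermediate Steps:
$W{\left(I \right)} = 40$ ($W{\left(I \right)} = 10 \cdot 4 = 40$)
$- 10 - W{\left(-3 \right)} g{\left(4,4 \right)} 41 = - 10 \left(-1\right) 40 \sqrt{4^{2} + 4^{2}} \cdot 41 = - 10 \left(- 40 \sqrt{16 + 16}\right) 41 = - 10 \left(- 40 \sqrt{32}\right) 41 = - 10 \left(- 40 \cdot 4 \sqrt{2}\right) 41 = - 10 \left(- 160 \sqrt{2}\right) 41 = 1600 \sqrt{2} \cdot 41 = 65600 \sqrt{2}$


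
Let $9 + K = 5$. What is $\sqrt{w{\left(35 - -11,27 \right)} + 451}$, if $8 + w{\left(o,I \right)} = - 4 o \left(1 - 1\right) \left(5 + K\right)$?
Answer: $\sqrt{443} \approx 21.048$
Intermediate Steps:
$K = -4$ ($K = -9 + 5 = -4$)
$w{\left(o,I \right)} = -8$ ($w{\left(o,I \right)} = -8 + - 4 o \left(1 - 1\right) \left(5 - 4\right) = -8 + - 4 o 0 \cdot 1 = -8 + - 4 o 0 = -8 + 0 = -8$)
$\sqrt{w{\left(35 - -11,27 \right)} + 451} = \sqrt{-8 + 451} = \sqrt{443}$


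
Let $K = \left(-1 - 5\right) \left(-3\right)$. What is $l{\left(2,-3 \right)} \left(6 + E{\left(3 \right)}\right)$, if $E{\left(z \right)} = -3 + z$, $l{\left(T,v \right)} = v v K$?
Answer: $972$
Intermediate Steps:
$K = 18$ ($K = \left(-6\right) \left(-3\right) = 18$)
$l{\left(T,v \right)} = 18 v^{2}$ ($l{\left(T,v \right)} = v v 18 = v^{2} \cdot 18 = 18 v^{2}$)
$l{\left(2,-3 \right)} \left(6 + E{\left(3 \right)}\right) = 18 \left(-3\right)^{2} \left(6 + \left(-3 + 3\right)\right) = 18 \cdot 9 \left(6 + 0\right) = 162 \cdot 6 = 972$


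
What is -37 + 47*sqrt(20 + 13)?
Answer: -37 + 47*sqrt(33) ≈ 232.99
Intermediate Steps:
-37 + 47*sqrt(20 + 13) = -37 + 47*sqrt(33)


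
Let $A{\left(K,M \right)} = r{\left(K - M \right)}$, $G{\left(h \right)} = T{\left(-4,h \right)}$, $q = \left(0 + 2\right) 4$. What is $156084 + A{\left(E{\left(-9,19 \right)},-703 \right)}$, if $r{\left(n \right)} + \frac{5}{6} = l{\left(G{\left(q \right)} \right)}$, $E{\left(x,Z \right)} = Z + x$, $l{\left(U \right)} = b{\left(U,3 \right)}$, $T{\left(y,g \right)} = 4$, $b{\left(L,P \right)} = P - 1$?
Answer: $\frac{936511}{6} \approx 1.5609 \cdot 10^{5}$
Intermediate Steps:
$q = 8$ ($q = 2 \cdot 4 = 8$)
$b{\left(L,P \right)} = -1 + P$
$G{\left(h \right)} = 4$
$l{\left(U \right)} = 2$ ($l{\left(U \right)} = -1 + 3 = 2$)
$r{\left(n \right)} = \frac{7}{6}$ ($r{\left(n \right)} = - \frac{5}{6} + 2 = \frac{7}{6}$)
$A{\left(K,M \right)} = \frac{7}{6}$
$156084 + A{\left(E{\left(-9,19 \right)},-703 \right)} = 156084 + \frac{7}{6} = \frac{936511}{6}$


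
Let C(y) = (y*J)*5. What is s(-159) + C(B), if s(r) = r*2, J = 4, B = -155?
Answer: -3418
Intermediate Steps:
s(r) = 2*r
C(y) = 20*y (C(y) = (y*4)*5 = (4*y)*5 = 20*y)
s(-159) + C(B) = 2*(-159) + 20*(-155) = -318 - 3100 = -3418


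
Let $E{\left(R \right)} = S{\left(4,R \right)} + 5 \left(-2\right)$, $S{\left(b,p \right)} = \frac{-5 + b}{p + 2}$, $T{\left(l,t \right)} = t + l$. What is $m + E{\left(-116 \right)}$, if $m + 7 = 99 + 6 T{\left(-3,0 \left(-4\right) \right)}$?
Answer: $\frac{7297}{114} \approx 64.009$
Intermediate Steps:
$T{\left(l,t \right)} = l + t$
$m = 74$ ($m = -7 + \left(99 + 6 \left(-3 + 0 \left(-4\right)\right)\right) = -7 + \left(99 + 6 \left(-3 + 0\right)\right) = -7 + \left(99 + 6 \left(-3\right)\right) = -7 + \left(99 - 18\right) = -7 + 81 = 74$)
$S{\left(b,p \right)} = \frac{-5 + b}{2 + p}$
$E{\left(R \right)} = -10 - \frac{1}{2 + R}$ ($E{\left(R \right)} = \frac{-5 + 4}{2 + R} + 5 \left(-2\right) = \frac{1}{2 + R} \left(-1\right) - 10 = - \frac{1}{2 + R} - 10 = -10 - \frac{1}{2 + R}$)
$m + E{\left(-116 \right)} = 74 + \frac{-21 - -1160}{2 - 116} = 74 + \frac{-21 + 1160}{-114} = 74 - \frac{1139}{114} = \frac{7297}{114}$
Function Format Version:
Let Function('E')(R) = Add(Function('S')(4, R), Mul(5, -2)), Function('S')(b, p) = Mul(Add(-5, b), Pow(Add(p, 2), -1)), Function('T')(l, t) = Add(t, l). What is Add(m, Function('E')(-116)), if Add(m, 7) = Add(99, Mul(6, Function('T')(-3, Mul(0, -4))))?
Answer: Rational(7297, 114) ≈ 64.009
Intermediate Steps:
Function('T')(l, t) = Add(l, t)
m = 74 (m = Add(-7, Add(99, Mul(6, Add(-3, Mul(0, -4))))) = Add(-7, Add(99, Mul(6, Add(-3, 0)))) = Add(-7, Add(99, Mul(6, -3))) = Add(-7, Add(99, -18)) = Add(-7, 81) = 74)
Function('S')(b, p) = Mul(Pow(Add(2, p), -1), Add(-5, b)) (Function('S')(b, p) = Mul(Add(-5, b), Pow(Add(2, p), -1)) = Mul(Pow(Add(2, p), -1), Add(-5, b)))
Function('E')(R) = Add(-10, Mul(-1, Pow(Add(2, R), -1))) (Function('E')(R) = Add(Mul(Pow(Add(2, R), -1), Add(-5, 4)), Mul(5, -2)) = Add(Mul(Pow(Add(2, R), -1), -1), -10) = Add(Mul(-1, Pow(Add(2, R), -1)), -10) = Add(-10, Mul(-1, Pow(Add(2, R), -1))))
Add(m, Function('E')(-116)) = Add(74, Mul(Pow(Add(2, -116), -1), Add(-21, Mul(-10, -116)))) = Add(74, Mul(Pow(-114, -1), Add(-21, 1160))) = Add(74, Mul(Rational(-1, 114), 1139)) = Add(74, Rational(-1139, 114)) = Rational(7297, 114)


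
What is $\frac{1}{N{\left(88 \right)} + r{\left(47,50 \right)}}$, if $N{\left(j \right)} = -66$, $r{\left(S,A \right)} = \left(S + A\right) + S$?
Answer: $\frac{1}{78} \approx 0.012821$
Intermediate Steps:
$r{\left(S,A \right)} = A + 2 S$ ($r{\left(S,A \right)} = \left(A + S\right) + S = A + 2 S$)
$\frac{1}{N{\left(88 \right)} + r{\left(47,50 \right)}} = \frac{1}{-66 + \left(50 + 2 \cdot 47\right)} = \frac{1}{-66 + \left(50 + 94\right)} = \frac{1}{-66 + 144} = \frac{1}{78}$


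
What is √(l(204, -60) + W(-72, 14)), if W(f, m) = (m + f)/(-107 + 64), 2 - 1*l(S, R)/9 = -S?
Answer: 2*√857635/43 ≈ 43.074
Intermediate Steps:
l(S, R) = 18 + 9*S (l(S, R) = 18 - (-9)*S = 18 + 9*S)
W(f, m) = -f/43 - m/43 (W(f, m) = (f + m)/(-43) = (f + m)*(-1/43) = -f/43 - m/43)
√(l(204, -60) + W(-72, 14)) = √((18 + 9*204) + (-1/43*(-72) - 1/43*14)) = √((18 + 1836) + (72/43 - 14/43)) = √(1854 + 58/43) = √(79780/43) = 2*√857635/43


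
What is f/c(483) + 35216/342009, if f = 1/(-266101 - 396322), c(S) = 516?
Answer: 4012396685293/38967395982804 ≈ 0.10297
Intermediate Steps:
f = -1/662423 (f = 1/(-662423) = -1/662423 ≈ -1.5096e-6)
f/c(483) + 35216/342009 = -1/662423/516 + 35216/342009 = -1/662423*1/516 + 35216*(1/342009) = -1/341810268 + 35216/342009 = 4012396685293/38967395982804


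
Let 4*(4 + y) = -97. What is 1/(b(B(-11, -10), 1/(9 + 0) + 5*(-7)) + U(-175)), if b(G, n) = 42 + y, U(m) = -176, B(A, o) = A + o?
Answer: -4/649 ≈ -0.0061633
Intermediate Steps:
y = -113/4 (y = -4 + (¼)*(-97) = -4 - 97/4 = -113/4 ≈ -28.250)
b(G, n) = 55/4 (b(G, n) = 42 - 113/4 = 55/4)
1/(b(B(-11, -10), 1/(9 + 0) + 5*(-7)) + U(-175)) = 1/(55/4 - 176) = 1/(-649/4) = -4/649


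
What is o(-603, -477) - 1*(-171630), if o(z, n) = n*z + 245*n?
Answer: 342396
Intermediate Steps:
o(z, n) = 245*n + n*z
o(-603, -477) - 1*(-171630) = -477*(245 - 603) - 1*(-171630) = -477*(-358) + 171630 = 170766 + 171630 = 342396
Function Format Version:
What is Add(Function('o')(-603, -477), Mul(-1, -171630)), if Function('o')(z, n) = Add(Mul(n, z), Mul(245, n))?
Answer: 342396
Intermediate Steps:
Function('o')(z, n) = Add(Mul(245, n), Mul(n, z))
Add(Function('o')(-603, -477), Mul(-1, -171630)) = Add(Mul(-477, Add(245, -603)), Mul(-1, -171630)) = Add(Mul(-477, -358), 171630) = Add(170766, 171630) = 342396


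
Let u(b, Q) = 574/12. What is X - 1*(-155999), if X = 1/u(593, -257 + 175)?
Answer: 44771719/287 ≈ 1.5600e+5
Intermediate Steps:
u(b, Q) = 287/6 (u(b, Q) = 574*(1/12) = 287/6)
X = 6/287 (X = 1/(287/6) = 6/287 ≈ 0.020906)
X - 1*(-155999) = 6/287 - 1*(-155999) = 6/287 + 155999 = 44771719/287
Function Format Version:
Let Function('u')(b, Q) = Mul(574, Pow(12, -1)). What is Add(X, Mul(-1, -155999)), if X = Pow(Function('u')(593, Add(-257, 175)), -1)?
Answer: Rational(44771719, 287) ≈ 1.5600e+5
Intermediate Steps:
Function('u')(b, Q) = Rational(287, 6) (Function('u')(b, Q) = Mul(574, Rational(1, 12)) = Rational(287, 6))
X = Rational(6, 287) (X = Pow(Rational(287, 6), -1) = Rational(6, 287) ≈ 0.020906)
Add(X, Mul(-1, -155999)) = Add(Rational(6, 287), Mul(-1, -155999)) = Add(Rational(6, 287), 155999) = Rational(44771719, 287)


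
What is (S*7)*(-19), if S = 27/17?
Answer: -3591/17 ≈ -211.24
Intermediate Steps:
S = 27/17 (S = 27*(1/17) = 27/17 ≈ 1.5882)
(S*7)*(-19) = ((27/17)*7)*(-19) = (189/17)*(-19) = -3591/17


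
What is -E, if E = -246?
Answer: 246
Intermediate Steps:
-E = -1*(-246) = 246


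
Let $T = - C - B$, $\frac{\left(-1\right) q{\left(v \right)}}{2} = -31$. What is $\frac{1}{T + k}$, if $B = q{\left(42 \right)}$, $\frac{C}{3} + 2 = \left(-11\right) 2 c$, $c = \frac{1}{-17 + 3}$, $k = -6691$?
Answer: $- \frac{7}{47262} \approx -0.00014811$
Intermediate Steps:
$q{\left(v \right)} = 62$ ($q{\left(v \right)} = \left(-2\right) \left(-31\right) = 62$)
$c = - \frac{1}{14}$ ($c = \frac{1}{-14} = - \frac{1}{14} \approx -0.071429$)
$C = - \frac{9}{7}$ ($C = -6 + 3 \left(-11\right) 2 \left(- \frac{1}{14}\right) = -6 + 3 \left(\left(-22\right) \left(- \frac{1}{14}\right)\right) = -6 + 3 \cdot \frac{11}{7} = -6 + \frac{33}{7} = - \frac{9}{7} \approx -1.2857$)
$B = 62$
$T = - \frac{425}{7}$ ($T = \left(-1\right) \left(- \frac{9}{7}\right) - 62 = \frac{9}{7} - 62 = - \frac{425}{7} \approx -60.714$)
$\frac{1}{T + k} = \frac{1}{- \frac{425}{7} - 6691} = \frac{1}{- \frac{47262}{7}} = - \frac{7}{47262}$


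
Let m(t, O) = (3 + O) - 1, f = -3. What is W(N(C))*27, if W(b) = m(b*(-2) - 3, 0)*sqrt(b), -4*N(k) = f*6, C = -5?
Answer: 81*sqrt(2) ≈ 114.55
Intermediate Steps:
m(t, O) = 2 + O
N(k) = 9/2 (N(k) = -(-3)*6/4 = -1/4*(-18) = 9/2)
W(b) = 2*sqrt(b) (W(b) = (2 + 0)*sqrt(b) = 2*sqrt(b))
W(N(C))*27 = (2*sqrt(9/2))*27 = (2*(3*sqrt(2)/2))*27 = (3*sqrt(2))*27 = 81*sqrt(2)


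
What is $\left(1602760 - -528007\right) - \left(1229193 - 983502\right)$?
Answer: $1885076$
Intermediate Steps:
$\left(1602760 - -528007\right) - \left(1229193 - 983502\right) = \left(1602760 + 528007\right) - 245691 = 2130767 - 245691 = 1885076$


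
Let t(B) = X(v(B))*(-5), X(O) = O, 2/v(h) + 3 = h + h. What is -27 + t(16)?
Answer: -793/29 ≈ -27.345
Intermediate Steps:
v(h) = 2/(-3 + 2*h) (v(h) = 2/(-3 + (h + h)) = 2/(-3 + 2*h))
t(B) = -10/(-3 + 2*B) (t(B) = (2/(-3 + 2*B))*(-5) = -10/(-3 + 2*B))
-27 + t(16) = -27 - 10/(-3 + 2*16) = -27 - 10/(-3 + 32) = -27 - 10/29 = -793/29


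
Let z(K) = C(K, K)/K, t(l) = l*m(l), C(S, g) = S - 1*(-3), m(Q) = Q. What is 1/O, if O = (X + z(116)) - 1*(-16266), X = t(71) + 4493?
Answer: 116/2992919 ≈ 3.8758e-5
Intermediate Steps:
C(S, g) = 3 + S (C(S, g) = S + 3 = 3 + S)
t(l) = l² (t(l) = l*l = l²)
z(K) = (3 + K)/K
X = 9534 (X = 71² + 4493 = 5041 + 4493 = 9534)
O = 2992919/116 (O = (9534 + (3 + 116)/116) - 1*(-16266) = (9534 + (1/116)*119) + 16266 = (9534 + 119/116) + 16266 = 1106063/116 + 16266 = 2992919/116 ≈ 25801.)
1/O = 1/(2992919/116) = 116/2992919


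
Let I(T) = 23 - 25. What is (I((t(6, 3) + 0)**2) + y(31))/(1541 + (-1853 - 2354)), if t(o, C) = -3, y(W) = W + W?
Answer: -30/1333 ≈ -0.022506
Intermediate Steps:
y(W) = 2*W
I(T) = -2
(I((t(6, 3) + 0)**2) + y(31))/(1541 + (-1853 - 2354)) = (-2 + 2*31)/(1541 + (-1853 - 2354)) = (-2 + 62)/(1541 - 4207) = 60/(-2666) = 60*(-1/2666) = -30/1333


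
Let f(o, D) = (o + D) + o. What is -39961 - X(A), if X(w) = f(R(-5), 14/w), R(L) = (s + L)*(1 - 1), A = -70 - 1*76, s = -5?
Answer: -2917146/73 ≈ -39961.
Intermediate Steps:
A = -146 (A = -70 - 76 = -146)
R(L) = 0 (R(L) = (-5 + L)*(1 - 1) = (-5 + L)*0 = 0)
f(o, D) = D + 2*o (f(o, D) = (D + o) + o = D + 2*o)
X(w) = 14/w (X(w) = 14/w + 2*0 = 14/w + 0 = 14/w)
-39961 - X(A) = -39961 - 14/(-146) = -39961 - 14*(-1)/146 = -39961 - 1*(-7/73) = -39961 + 7/73 = -2917146/73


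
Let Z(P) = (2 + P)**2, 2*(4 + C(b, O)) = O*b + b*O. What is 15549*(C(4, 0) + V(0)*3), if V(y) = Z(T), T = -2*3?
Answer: 684156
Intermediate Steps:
C(b, O) = -4 + O*b (C(b, O) = -4 + (O*b + b*O)/2 = -4 + (O*b + O*b)/2 = -4 + (2*O*b)/2 = -4 + O*b)
T = -6
V(y) = 16 (V(y) = (2 - 6)**2 = (-4)**2 = 16)
15549*(C(4, 0) + V(0)*3) = 15549*((-4 + 0*4) + 16*3) = 15549*((-4 + 0) + 48) = 15549*(-4 + 48) = 15549*44 = 684156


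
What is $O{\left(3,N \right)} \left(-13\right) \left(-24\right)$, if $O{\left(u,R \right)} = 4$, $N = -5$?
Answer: $1248$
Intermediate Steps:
$O{\left(3,N \right)} \left(-13\right) \left(-24\right) = 4 \left(-13\right) \left(-24\right) = \left(-52\right) \left(-24\right) = 1248$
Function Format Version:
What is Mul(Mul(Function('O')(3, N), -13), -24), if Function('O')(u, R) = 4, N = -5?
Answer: 1248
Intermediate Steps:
Mul(Mul(Function('O')(3, N), -13), -24) = Mul(Mul(4, -13), -24) = Mul(-52, -24) = 1248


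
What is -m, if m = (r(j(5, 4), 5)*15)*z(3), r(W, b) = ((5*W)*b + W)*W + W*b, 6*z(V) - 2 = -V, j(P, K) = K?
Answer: 1090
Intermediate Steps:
z(V) = 1/3 - V/6 (z(V) = 1/3 + (-V)/6 = 1/3 - V/6)
r(W, b) = W*b + W*(W + 5*W*b) (r(W, b) = (5*W*b + W)*W + W*b = (W + 5*W*b)*W + W*b = W*(W + 5*W*b) + W*b = W*b + W*(W + 5*W*b))
m = -1090 (m = ((4*(4 + 5 + 5*4*5))*15)*(1/3 - 1/6*3) = ((4*(4 + 5 + 100))*15)*(1/3 - 1/2) = ((4*109)*15)*(-1/6) = (436*15)*(-1/6) = 6540*(-1/6) = -1090)
-m = -1*(-1090) = 1090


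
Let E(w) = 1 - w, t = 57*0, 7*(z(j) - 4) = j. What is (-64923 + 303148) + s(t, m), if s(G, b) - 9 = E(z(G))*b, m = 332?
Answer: 237238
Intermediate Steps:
z(j) = 4 + j/7
t = 0
s(G, b) = 9 + b*(-3 - G/7) (s(G, b) = 9 + (1 - (4 + G/7))*b = 9 + (1 + (-4 - G/7))*b = 9 + (-3 - G/7)*b = 9 + b*(-3 - G/7))
(-64923 + 303148) + s(t, m) = (-64923 + 303148) + (9 - 1/7*332*(21 + 0)) = 238225 + (9 - 1/7*332*21) = 238225 + (9 - 996) = 238225 - 987 = 237238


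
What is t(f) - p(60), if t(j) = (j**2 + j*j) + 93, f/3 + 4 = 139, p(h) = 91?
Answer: 328052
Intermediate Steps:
f = 405 (f = -12 + 3*139 = -12 + 417 = 405)
t(j) = 93 + 2*j**2 (t(j) = (j**2 + j**2) + 93 = 2*j**2 + 93 = 93 + 2*j**2)
t(f) - p(60) = (93 + 2*405**2) - 1*91 = (93 + 2*164025) - 91 = (93 + 328050) - 91 = 328143 - 91 = 328052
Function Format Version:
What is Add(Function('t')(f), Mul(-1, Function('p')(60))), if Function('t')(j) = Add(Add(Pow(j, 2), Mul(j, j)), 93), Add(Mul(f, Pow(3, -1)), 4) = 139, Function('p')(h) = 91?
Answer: 328052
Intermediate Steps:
f = 405 (f = Add(-12, Mul(3, 139)) = Add(-12, 417) = 405)
Function('t')(j) = Add(93, Mul(2, Pow(j, 2))) (Function('t')(j) = Add(Add(Pow(j, 2), Pow(j, 2)), 93) = Add(Mul(2, Pow(j, 2)), 93) = Add(93, Mul(2, Pow(j, 2))))
Add(Function('t')(f), Mul(-1, Function('p')(60))) = Add(Add(93, Mul(2, Pow(405, 2))), Mul(-1, 91)) = Add(Add(93, Mul(2, 164025)), -91) = Add(Add(93, 328050), -91) = Add(328143, -91) = 328052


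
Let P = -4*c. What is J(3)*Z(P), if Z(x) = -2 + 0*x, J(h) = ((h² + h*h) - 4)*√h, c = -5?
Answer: -28*√3 ≈ -48.497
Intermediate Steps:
J(h) = √h*(-4 + 2*h²) (J(h) = ((h² + h²) - 4)*√h = (2*h² - 4)*√h = (-4 + 2*h²)*√h = √h*(-4 + 2*h²))
P = 20 (P = -4*(-5) = 20)
Z(x) = -2 (Z(x) = -2 + 0 = -2)
J(3)*Z(P) = (2*√3*(-2 + 3²))*(-2) = (2*√3*(-2 + 9))*(-2) = (2*√3*7)*(-2) = (14*√3)*(-2) = -28*√3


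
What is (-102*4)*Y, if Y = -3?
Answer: 1224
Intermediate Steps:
(-102*4)*Y = -102*4*(-3) = -51*8*(-3) = -408*(-3) = 1224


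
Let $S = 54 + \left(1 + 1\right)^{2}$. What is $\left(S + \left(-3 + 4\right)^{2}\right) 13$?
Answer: $767$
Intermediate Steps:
$S = 58$ ($S = 54 + 2^{2} = 54 + 4 = 58$)
$\left(S + \left(-3 + 4\right)^{2}\right) 13 = \left(58 + \left(-3 + 4\right)^{2}\right) 13 = \left(58 + 1^{2}\right) 13 = \left(58 + 1\right) 13 = 59 \cdot 13 = 767$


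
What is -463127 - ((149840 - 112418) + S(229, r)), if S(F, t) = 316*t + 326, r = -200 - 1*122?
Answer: -399123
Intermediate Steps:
r = -322 (r = -200 - 122 = -322)
S(F, t) = 326 + 316*t
-463127 - ((149840 - 112418) + S(229, r)) = -463127 - ((149840 - 112418) + (326 + 316*(-322))) = -463127 - (37422 + (326 - 101752)) = -463127 - (37422 - 101426) = -463127 - 1*(-64004) = -463127 + 64004 = -399123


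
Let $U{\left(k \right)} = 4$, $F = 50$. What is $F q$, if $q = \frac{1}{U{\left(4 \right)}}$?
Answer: $\frac{25}{2} \approx 12.5$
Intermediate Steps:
$q = \frac{1}{4} \approx 0.25$
$F q = 50 \cdot \frac{1}{4} = \frac{25}{2}$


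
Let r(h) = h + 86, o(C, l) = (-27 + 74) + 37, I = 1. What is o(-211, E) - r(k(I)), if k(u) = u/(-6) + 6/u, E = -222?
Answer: -47/6 ≈ -7.8333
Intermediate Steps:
k(u) = 6/u - u/6 (k(u) = u*(-⅙) + 6/u = -u/6 + 6/u = 6/u - u/6)
o(C, l) = 84 (o(C, l) = 47 + 37 = 84)
r(h) = 86 + h
o(-211, E) - r(k(I)) = 84 - (86 + (6/1 - ⅙*1)) = 84 - (86 + (6*1 - ⅙)) = 84 - (86 + (6 - ⅙)) = 84 - (86 + 35/6) = 84 - 1*551/6 = 84 - 551/6 = -47/6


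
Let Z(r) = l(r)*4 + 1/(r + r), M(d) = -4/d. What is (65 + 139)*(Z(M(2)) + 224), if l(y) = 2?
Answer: 47277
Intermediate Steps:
Z(r) = 8 + 1/(2*r) (Z(r) = 2*4 + 1/(r + r) = 8 + 1/(2*r))
(65 + 139)*(Z(M(2)) + 224) = (65 + 139)*((8 + 1/(2*((-4/2)))) + 224) = 204*((8 + 1/(2*((-4*1/2)))) + 224) = 204*((8 + (1/2)/(-2)) + 224) = 204*((8 + (1/2)*(-1/2)) + 224) = 204*((8 - 1/4) + 224) = 204*(31/4 + 224) = 204*(927/4) = 47277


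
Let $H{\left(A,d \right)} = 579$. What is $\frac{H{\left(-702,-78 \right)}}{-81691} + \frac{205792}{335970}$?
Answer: $\frac{8308413821}{13722862635} \approx 0.60544$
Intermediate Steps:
$\frac{H{\left(-702,-78 \right)}}{-81691} + \frac{205792}{335970} = \frac{579}{-81691} + \frac{205792}{335970} = 579 \left(- \frac{1}{81691}\right) + 205792 \cdot \frac{1}{335970} = - \frac{579}{81691} + \frac{102896}{167985} = \frac{8308413821}{13722862635}$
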